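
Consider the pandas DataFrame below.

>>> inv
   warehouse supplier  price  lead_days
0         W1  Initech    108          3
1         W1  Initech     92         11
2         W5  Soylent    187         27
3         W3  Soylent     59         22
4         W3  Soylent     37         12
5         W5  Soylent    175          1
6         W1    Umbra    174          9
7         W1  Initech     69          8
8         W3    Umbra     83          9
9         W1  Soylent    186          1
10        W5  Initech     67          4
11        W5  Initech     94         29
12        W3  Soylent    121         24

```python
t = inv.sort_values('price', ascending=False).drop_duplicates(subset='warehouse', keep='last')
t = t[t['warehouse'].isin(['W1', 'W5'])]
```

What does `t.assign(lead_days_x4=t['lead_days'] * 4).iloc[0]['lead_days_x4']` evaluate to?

32

sort by price descending:
   warehouse supplier  price  lead_days
2         W5  Soylent    187         27
9         W1  Soylent    186          1
5         W5  Soylent    175          1
6         W1    Umbra    174          9
12        W3  Soylent    121         24
0         W1  Initech    108          3
11        W5  Initech     94         29
1         W1  Initech     92         11
8         W3    Umbra     83          9
7         W1  Initech     69          8
10        W5  Initech     67          4
3         W3  Soylent     59         22
4         W3  Soylent     37         12
drop duplicate warehouse (keep=last):
   warehouse supplier  price  lead_days
7         W1  Initech     69          8
10        W5  Initech     67          4
4         W3  Soylent     37         12
filter rows where warehouse in ['W1', 'W5']:
   warehouse supplier  price  lead_days
7         W1  Initech     69          8
10        W5  Initech     67          4
add column lead_days_x4 = t['lead_days'] * 4:
   warehouse supplier  price  lead_days  lead_days_x4
7         W1  Initech     69          8            32
10        W5  Initech     67          4            16
Reading off the value at position 0, column 'lead_days_x4', we get 32.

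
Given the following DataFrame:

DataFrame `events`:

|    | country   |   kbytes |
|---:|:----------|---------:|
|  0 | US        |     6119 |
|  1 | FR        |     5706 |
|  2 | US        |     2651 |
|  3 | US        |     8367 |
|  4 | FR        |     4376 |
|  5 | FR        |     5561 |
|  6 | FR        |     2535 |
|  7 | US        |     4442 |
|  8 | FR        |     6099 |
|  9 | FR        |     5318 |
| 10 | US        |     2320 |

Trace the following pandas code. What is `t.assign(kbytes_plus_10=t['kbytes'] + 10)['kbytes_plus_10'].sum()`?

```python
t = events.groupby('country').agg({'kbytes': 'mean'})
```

9732.3

group by country, mean of kbytes:
         kbytes
country        
FR       4932.5
US       4779.8
add column kbytes_plus_10 = t['kbytes'] + 10:
         kbytes  kbytes_plus_10
country                        
FR       4932.5          4942.5
US       4779.8          4789.8
Finally, sum of column 'kbytes_plus_10' = 9732.3.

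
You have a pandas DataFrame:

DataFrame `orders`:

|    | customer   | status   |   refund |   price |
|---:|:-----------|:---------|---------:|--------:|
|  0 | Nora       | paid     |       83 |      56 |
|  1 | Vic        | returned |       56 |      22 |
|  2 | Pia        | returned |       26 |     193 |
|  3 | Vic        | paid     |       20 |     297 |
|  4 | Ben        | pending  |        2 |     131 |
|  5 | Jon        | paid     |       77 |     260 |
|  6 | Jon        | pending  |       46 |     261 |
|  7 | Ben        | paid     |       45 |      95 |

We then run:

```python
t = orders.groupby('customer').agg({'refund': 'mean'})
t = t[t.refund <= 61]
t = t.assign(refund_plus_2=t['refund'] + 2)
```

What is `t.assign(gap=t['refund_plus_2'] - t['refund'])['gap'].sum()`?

group by customer, mean of refund:
          refund
customer        
Ben         23.5
Jon         61.5
Nora        83.0
Pia         26.0
Vic         38.0
filter rows where refund <= 61:
          refund
customer        
Ben         23.5
Pia         26.0
Vic         38.0
add column refund_plus_2 = t['refund'] + 2:
          refund  refund_plus_2
customer                       
Ben         23.5           25.5
Pia         26.0           28.0
Vic         38.0           40.0
add column gap = t['refund_plus_2'] - t['refund']:
          refund  refund_plus_2  gap
customer                            
Ben         23.5           25.5  2.0
Pia         26.0           28.0  2.0
Vic         38.0           40.0  2.0
sum of column 'gap' → 6.0

6.0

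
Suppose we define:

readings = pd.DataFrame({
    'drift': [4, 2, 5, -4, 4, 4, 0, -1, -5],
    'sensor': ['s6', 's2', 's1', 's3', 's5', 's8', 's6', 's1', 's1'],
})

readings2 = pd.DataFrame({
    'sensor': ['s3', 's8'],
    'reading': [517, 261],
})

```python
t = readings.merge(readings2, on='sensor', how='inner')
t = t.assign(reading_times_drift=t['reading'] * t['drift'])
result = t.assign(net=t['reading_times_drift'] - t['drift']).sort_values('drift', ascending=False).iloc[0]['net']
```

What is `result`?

merge on 'sensor' (how='inner') → 2 rows:
   drift sensor  reading
0     -4     s3      517
1      4     s8      261
add column reading_times_drift = t['reading'] * t['drift']:
   drift sensor  reading  reading_times_drift
0     -4     s3      517                -2068
1      4     s8      261                 1044
add column net = t['reading_times_drift'] - t['drift']:
   drift sensor  reading  reading_times_drift   net
0     -4     s3      517                -2068 -2064
1      4     s8      261                 1044  1040
sort by drift descending:
   drift sensor  reading  reading_times_drift   net
1      4     s8      261                 1044  1040
0     -4     s3      517                -2068 -2064
So iloc[0]['net'] = 1040.

1040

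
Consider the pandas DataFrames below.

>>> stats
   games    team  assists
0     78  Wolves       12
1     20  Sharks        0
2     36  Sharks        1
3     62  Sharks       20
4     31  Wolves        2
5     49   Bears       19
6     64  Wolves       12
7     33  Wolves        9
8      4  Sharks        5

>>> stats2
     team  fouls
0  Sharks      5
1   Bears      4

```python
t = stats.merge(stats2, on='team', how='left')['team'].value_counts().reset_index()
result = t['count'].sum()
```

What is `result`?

merge on 'team' (how='left') → 9 rows:
   games    team  assists  fouls
0     78  Wolves       12    NaN
1     20  Sharks        0    5.0
2     36  Sharks        1    5.0
3     62  Sharks       20    5.0
4     31  Wolves        2    NaN
5     49   Bears       19    4.0
6     64  Wolves       12    NaN
7     33  Wolves        9    NaN
8      4  Sharks        5    5.0
value_counts of team:
team
Wolves    4
Sharks    4
Bears     1
Name: count, dtype: int64
reset_index():
     team  count
0  Wolves      4
1  Sharks      4
2   Bears      1
Then the sum of column 'count': 9

9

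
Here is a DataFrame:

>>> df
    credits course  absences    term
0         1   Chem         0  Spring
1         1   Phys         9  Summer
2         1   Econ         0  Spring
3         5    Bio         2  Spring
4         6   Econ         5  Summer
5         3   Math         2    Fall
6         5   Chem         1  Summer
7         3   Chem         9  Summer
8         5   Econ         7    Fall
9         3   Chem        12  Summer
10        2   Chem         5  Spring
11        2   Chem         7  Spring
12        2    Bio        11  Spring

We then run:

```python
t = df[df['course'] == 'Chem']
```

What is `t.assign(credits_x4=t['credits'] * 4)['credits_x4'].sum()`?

64

filter rows where course == 'Chem':
    credits course  absences    term
0         1   Chem         0  Spring
6         5   Chem         1  Summer
7         3   Chem         9  Summer
9         3   Chem        12  Summer
10        2   Chem         5  Spring
11        2   Chem         7  Spring
add column credits_x4 = t['credits'] * 4:
    credits course  absences    term  credits_x4
0         1   Chem         0  Spring           4
6         5   Chem         1  Summer          20
7         3   Chem         9  Summer          12
9         3   Chem        12  Summer          12
10        2   Chem         5  Spring           8
11        2   Chem         7  Spring           8
sum of column 'credits_x4' → 64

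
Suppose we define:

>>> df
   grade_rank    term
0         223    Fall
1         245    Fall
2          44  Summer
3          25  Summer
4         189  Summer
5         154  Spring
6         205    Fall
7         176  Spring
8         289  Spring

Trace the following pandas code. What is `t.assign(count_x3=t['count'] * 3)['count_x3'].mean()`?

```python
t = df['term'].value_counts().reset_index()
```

value_counts of term:
term
Fall      3
Summer    3
Spring    3
Name: count, dtype: int64
reset_index():
     term  count
0    Fall      3
1  Summer      3
2  Spring      3
add column count_x3 = t['count'] * 3:
     term  count  count_x3
0    Fall      3         9
1  Summer      3         9
2  Spring      3         9
Taking the mean of column 'count_x3' gives 9.0.

9.0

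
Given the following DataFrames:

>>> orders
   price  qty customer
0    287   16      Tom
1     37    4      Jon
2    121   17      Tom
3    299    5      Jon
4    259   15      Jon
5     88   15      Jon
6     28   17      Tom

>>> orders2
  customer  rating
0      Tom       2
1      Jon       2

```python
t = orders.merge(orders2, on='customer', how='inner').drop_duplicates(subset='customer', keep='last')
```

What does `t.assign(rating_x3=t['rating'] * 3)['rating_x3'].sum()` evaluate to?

12

merge on 'customer' (how='inner') → 7 rows:
   price  qty customer  rating
0    287   16      Tom       2
1     37    4      Jon       2
2    121   17      Tom       2
3    299    5      Jon       2
4    259   15      Jon       2
5     88   15      Jon       2
6     28   17      Tom       2
drop duplicate customer (keep=last):
   price  qty customer  rating
5     88   15      Jon       2
6     28   17      Tom       2
add column rating_x3 = t['rating'] * 3:
   price  qty customer  rating  rating_x3
5     88   15      Jon       2          6
6     28   17      Tom       2          6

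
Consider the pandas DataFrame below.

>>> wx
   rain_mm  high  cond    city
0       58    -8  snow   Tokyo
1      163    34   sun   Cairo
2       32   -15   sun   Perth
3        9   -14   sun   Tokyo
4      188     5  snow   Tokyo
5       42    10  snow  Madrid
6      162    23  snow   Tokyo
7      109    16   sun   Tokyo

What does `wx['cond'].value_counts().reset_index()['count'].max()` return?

value_counts of cond:
cond
snow    4
sun     4
Name: count, dtype: int64
reset_index():
   cond  count
0  snow      4
1   sun      4
Then the max of column 'count': 4

4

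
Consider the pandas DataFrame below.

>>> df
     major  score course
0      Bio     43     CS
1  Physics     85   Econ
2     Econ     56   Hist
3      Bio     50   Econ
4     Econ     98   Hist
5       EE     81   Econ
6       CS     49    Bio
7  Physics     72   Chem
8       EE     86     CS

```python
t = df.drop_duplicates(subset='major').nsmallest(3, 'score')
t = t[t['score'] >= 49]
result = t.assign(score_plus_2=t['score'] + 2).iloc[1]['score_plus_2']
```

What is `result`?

58

drop duplicate major (keep=first):
     major  score course
0      Bio     43     CS
1  Physics     85   Econ
2     Econ     56   Hist
5       EE     81   Econ
6       CS     49    Bio
take 3 rows with smallest score:
  major  score course
0   Bio     43     CS
6    CS     49    Bio
2  Econ     56   Hist
filter rows where score >= 49:
  major  score course
6    CS     49    Bio
2  Econ     56   Hist
add column score_plus_2 = t['score'] + 2:
  major  score course  score_plus_2
6    CS     49    Bio            51
2  Econ     56   Hist            58
The value at position 1, column 'score_plus_2' is 58.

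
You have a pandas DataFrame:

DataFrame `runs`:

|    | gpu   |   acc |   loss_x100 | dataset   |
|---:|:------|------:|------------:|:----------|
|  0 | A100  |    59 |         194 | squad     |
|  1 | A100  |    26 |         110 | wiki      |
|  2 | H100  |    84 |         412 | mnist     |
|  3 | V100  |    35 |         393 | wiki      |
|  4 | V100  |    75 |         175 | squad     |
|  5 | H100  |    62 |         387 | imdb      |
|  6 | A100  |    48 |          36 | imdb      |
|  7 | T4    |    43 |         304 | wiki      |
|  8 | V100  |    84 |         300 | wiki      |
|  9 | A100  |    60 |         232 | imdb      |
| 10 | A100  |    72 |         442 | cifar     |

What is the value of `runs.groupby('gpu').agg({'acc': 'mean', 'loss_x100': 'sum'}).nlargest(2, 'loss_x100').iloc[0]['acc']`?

53.0

group by gpu: mean(acc), sum(loss_x100):
            acc  loss_x100
gpu                       
A100  53.000000       1014
H100  73.000000        799
T4    43.000000        304
V100  64.666667        868
take 2 rows with largest loss_x100:
            acc  loss_x100
gpu                       
A100  53.000000       1014
V100  64.666667        868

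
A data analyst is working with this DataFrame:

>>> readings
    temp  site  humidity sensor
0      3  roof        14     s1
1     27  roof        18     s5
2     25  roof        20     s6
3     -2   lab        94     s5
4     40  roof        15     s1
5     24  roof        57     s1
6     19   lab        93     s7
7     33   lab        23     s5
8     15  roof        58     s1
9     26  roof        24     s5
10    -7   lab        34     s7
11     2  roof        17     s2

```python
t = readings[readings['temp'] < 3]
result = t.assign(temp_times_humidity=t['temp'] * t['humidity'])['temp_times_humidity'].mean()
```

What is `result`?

filter rows where temp < 3:
    temp  site  humidity sensor
3     -2   lab        94     s5
10    -7   lab        34     s7
11     2  roof        17     s2
add column temp_times_humidity = t['temp'] * t['humidity']:
    temp  site  humidity sensor  temp_times_humidity
3     -2   lab        94     s5                 -188
10    -7   lab        34     s7                 -238
11     2  roof        17     s2                   34
So mean() = -130.666666667.

-130.666666667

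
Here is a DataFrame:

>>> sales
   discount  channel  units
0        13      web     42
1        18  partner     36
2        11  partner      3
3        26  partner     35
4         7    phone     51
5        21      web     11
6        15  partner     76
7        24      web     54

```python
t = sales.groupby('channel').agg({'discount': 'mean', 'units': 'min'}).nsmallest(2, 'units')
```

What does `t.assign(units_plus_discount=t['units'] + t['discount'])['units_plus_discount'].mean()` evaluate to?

25.4166666667

group by channel: mean(discount), min(units):
          discount  units
channel                  
partner  17.500000      3
phone     7.000000     51
web      19.333333     11
take 2 rows with smallest units:
          discount  units
channel                  
partner  17.500000      3
web      19.333333     11
add column units_plus_discount = t['units'] + t['discount']:
          discount  units  units_plus_discount
channel                                       
partner  17.500000      3            20.500000
web      19.333333     11            30.333333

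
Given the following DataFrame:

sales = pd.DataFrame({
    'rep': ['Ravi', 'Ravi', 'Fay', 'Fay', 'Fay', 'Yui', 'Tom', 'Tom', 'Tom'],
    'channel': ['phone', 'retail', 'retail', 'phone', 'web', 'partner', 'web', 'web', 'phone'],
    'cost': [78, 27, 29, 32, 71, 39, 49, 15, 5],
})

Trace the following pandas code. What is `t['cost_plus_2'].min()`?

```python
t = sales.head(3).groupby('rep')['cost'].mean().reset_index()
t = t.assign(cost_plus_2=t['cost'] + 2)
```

31.0

take first 3 rows:
    rep channel  cost
0  Ravi   phone    78
1  Ravi  retail    27
2   Fay  retail    29
group by rep, mean of cost:
rep
Fay     29.0
Ravi    52.5
Name: cost, dtype: float64
reset_index():
    rep  cost
0   Fay  29.0
1  Ravi  52.5
add column cost_plus_2 = t['cost'] + 2:
    rep  cost  cost_plus_2
0   Fay  29.0         31.0
1  Ravi  52.5         54.5
So min() = 31.0.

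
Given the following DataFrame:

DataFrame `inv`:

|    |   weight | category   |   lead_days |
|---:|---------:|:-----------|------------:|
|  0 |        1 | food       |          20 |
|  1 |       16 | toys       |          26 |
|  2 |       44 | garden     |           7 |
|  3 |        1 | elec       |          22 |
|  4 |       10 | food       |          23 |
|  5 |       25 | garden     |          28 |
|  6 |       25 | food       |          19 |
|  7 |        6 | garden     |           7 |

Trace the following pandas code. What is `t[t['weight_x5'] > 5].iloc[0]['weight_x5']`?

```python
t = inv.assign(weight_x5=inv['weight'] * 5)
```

80

add column weight_x5 = inv['weight'] * 5:
   weight category  lead_days  weight_x5
0       1     food         20          5
1      16     toys         26         80
2      44   garden          7        220
3       1     elec         22          5
4      10     food         23         50
5      25   garden         28        125
6      25     food         19        125
7       6   garden          7         30
filter rows where weight_x5 > 5:
   weight category  lead_days  weight_x5
1      16     toys         26         80
2      44   garden          7        220
4      10     food         23         50
5      25   garden         28        125
6      25     food         19        125
7       6   garden          7         30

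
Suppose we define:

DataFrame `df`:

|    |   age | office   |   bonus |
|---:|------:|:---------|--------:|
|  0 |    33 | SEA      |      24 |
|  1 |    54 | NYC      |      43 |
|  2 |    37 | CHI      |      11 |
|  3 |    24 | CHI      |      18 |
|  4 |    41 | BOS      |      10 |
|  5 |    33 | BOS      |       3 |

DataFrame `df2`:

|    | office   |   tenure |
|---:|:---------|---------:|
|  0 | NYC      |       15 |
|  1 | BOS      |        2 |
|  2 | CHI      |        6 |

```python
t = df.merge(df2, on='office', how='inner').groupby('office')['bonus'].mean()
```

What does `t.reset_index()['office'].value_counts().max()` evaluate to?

merge on 'office' (how='inner') → 5 rows:
   age office  bonus  tenure
0   54    NYC     43      15
1   37    CHI     11       6
2   24    CHI     18       6
3   41    BOS     10       2
4   33    BOS      3       2
group by office, mean of bonus:
office
BOS     6.5
CHI    14.5
NYC    43.0
Name: bonus, dtype: float64
reset_index():
  office  bonus
0    BOS    6.5
1    CHI   14.5
2    NYC   43.0
value_counts of office:
office
BOS    1
CHI    1
NYC    1
Name: count, dtype: int64

1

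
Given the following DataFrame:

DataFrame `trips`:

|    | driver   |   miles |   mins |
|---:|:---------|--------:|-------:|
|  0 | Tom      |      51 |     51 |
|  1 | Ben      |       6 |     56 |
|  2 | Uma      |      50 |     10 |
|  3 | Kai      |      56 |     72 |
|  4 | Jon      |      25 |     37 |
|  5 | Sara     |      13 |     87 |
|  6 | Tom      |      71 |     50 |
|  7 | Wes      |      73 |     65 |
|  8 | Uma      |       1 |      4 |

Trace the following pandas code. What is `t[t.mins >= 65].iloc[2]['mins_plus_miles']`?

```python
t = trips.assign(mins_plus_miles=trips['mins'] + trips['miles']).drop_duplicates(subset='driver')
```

add column mins_plus_miles = trips['mins'] + trips['miles']:
  driver  miles  mins  mins_plus_miles
0    Tom     51    51              102
1    Ben      6    56               62
2    Uma     50    10               60
3    Kai     56    72              128
4    Jon     25    37               62
5   Sara     13    87              100
6    Tom     71    50              121
7    Wes     73    65              138
8    Uma      1     4                5
drop duplicate driver (keep=first):
  driver  miles  mins  mins_plus_miles
0    Tom     51    51              102
1    Ben      6    56               62
2    Uma     50    10               60
3    Kai     56    72              128
4    Jon     25    37               62
5   Sara     13    87              100
7    Wes     73    65              138
filter rows where mins >= 65:
  driver  miles  mins  mins_plus_miles
3    Kai     56    72              128
5   Sara     13    87              100
7    Wes     73    65              138
value at position 2, column 'mins_plus_miles' → 138

138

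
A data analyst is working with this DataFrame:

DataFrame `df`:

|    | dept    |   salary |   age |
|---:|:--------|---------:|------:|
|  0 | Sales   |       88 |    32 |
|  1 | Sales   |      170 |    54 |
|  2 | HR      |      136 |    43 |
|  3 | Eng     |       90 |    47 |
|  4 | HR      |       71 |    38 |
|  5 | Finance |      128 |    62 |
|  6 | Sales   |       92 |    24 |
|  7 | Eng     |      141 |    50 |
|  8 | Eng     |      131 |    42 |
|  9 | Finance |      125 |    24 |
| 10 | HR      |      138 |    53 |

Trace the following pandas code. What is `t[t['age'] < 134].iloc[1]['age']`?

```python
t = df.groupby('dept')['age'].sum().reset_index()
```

group by dept, sum of age:
dept
Eng        139
Finance     86
HR         134
Sales      110
Name: age, dtype: int64
reset_index():
      dept  age
0      Eng  139
1  Finance   86
2       HR  134
3    Sales  110
filter rows where age < 134:
      dept  age
1  Finance   86
3    Sales  110
So iloc[1]['age'] = 110.

110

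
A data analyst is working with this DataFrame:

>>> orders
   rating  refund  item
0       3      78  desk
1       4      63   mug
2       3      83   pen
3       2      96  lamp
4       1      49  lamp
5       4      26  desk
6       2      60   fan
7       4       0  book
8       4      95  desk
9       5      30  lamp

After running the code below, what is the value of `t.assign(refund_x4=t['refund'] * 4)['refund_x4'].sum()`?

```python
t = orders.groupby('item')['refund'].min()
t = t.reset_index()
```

group by item, min of refund:
item
book     0
desk    26
fan     60
lamp    30
mug     63
pen     83
Name: refund, dtype: int64
reset_index():
   item  refund
0  book       0
1  desk      26
2   fan      60
3  lamp      30
4   mug      63
5   pen      83
add column refund_x4 = t['refund'] * 4:
   item  refund  refund_x4
0  book       0          0
1  desk      26        104
2   fan      60        240
3  lamp      30        120
4   mug      63        252
5   pen      83        332
Then the sum of column 'refund_x4': 1048

1048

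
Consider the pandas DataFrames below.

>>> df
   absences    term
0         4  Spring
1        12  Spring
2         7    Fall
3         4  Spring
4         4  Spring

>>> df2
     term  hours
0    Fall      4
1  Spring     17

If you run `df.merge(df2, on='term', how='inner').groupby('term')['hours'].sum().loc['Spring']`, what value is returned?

merge on 'term' (how='inner') → 5 rows:
   absences    term  hours
0         4  Spring     17
1        12  Spring     17
2         7    Fall      4
3         4  Spring     17
4         4  Spring     17
group by term, sum of hours:
term
Fall       4
Spring    68
Name: hours, dtype: int64

68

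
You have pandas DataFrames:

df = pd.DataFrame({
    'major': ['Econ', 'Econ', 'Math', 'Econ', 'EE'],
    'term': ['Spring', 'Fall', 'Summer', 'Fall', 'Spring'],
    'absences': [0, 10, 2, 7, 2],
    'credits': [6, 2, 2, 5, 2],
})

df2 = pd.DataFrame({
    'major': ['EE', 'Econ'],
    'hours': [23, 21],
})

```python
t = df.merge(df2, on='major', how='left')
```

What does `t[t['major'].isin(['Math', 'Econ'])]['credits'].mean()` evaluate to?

3.75

merge on 'major' (how='left') → 5 rows:
  major    term  absences  credits  hours
0  Econ  Spring         0        6   21.0
1  Econ    Fall        10        2   21.0
2  Math  Summer         2        2    NaN
3  Econ    Fall         7        5   21.0
4    EE  Spring         2        2   23.0
filter rows where major in ['Math', 'Econ']:
  major    term  absences  credits  hours
0  Econ  Spring         0        6   21.0
1  Econ    Fall        10        2   21.0
2  Math  Summer         2        2    NaN
3  Econ    Fall         7        5   21.0
Then the mean of column 'credits': 3.75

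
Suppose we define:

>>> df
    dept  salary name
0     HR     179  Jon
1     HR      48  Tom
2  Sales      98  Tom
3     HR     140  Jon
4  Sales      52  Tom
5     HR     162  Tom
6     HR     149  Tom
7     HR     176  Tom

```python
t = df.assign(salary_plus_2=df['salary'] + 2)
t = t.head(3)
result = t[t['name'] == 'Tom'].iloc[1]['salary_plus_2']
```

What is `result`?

add column salary_plus_2 = df['salary'] + 2:
    dept  salary name  salary_plus_2
0     HR     179  Jon            181
1     HR      48  Tom             50
2  Sales      98  Tom            100
3     HR     140  Jon            142
4  Sales      52  Tom             54
5     HR     162  Tom            164
6     HR     149  Tom            151
7     HR     176  Tom            178
take first 3 rows:
    dept  salary name  salary_plus_2
0     HR     179  Jon            181
1     HR      48  Tom             50
2  Sales      98  Tom            100
filter rows where name == 'Tom':
    dept  salary name  salary_plus_2
1     HR      48  Tom             50
2  Sales      98  Tom            100
Reading off the value at position 1, column 'salary_plus_2', we get 100.

100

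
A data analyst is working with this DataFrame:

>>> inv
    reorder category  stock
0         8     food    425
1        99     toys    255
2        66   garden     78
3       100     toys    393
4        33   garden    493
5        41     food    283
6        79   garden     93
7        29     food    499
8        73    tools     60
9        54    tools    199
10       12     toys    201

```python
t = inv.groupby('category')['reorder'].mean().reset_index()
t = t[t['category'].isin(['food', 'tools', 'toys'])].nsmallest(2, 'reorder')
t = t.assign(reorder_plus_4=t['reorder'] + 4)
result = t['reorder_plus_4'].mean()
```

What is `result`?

group by category, mean of reorder:
category
food      26.000000
garden    59.333333
tools     63.500000
toys      70.333333
Name: reorder, dtype: float64
reset_index():
  category    reorder
0     food  26.000000
1   garden  59.333333
2    tools  63.500000
3     toys  70.333333
filter rows where category in ['food', 'tools', 'toys']:
  category    reorder
0     food  26.000000
2    tools  63.500000
3     toys  70.333333
take 2 rows with smallest reorder:
  category  reorder
0     food     26.0
2    tools     63.5
add column reorder_plus_4 = t['reorder'] + 4:
  category  reorder  reorder_plus_4
0     food     26.0            30.0
2    tools     63.5            67.5
Hence 48.75.

48.75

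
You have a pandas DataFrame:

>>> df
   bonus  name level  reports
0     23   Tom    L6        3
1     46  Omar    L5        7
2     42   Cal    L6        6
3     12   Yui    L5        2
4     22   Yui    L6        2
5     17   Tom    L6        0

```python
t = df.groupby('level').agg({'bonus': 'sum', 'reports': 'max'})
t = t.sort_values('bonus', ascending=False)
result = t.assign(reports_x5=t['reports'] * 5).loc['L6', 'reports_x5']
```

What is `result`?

30

group by level: sum(bonus), max(reports):
       bonus  reports
level                
L5        58        7
L6       104        6
sort by bonus descending:
       bonus  reports
level                
L6       104        6
L5        58        7
add column reports_x5 = t['reports'] * 5:
       bonus  reports  reports_x5
level                            
L6       104        6          30
L5        58        7          35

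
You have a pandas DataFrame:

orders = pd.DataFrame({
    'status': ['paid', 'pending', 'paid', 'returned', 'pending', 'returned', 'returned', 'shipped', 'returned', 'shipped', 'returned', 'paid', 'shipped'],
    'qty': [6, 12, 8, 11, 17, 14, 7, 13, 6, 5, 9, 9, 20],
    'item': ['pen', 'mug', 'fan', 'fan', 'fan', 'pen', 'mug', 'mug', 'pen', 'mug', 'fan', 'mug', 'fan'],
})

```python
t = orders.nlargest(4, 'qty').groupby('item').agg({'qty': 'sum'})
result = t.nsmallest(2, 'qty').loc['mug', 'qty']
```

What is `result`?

take 4 rows with largest qty:
      status  qty item
12   shipped   20  fan
4    pending   17  fan
5   returned   14  pen
7    shipped   13  mug
group by item, sum of qty:
      qty
item     
fan    37
mug    13
pen    14
take 2 rows with smallest qty:
      qty
item     
mug    13
pen    14

13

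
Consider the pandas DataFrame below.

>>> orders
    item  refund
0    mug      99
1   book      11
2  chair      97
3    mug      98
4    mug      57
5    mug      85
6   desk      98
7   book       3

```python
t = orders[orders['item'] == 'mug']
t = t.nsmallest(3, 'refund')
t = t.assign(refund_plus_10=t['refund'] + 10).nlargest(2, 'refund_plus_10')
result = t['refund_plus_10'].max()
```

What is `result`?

filter rows where item == 'mug':
  item  refund
0  mug      99
3  mug      98
4  mug      57
5  mug      85
take 3 rows with smallest refund:
  item  refund
4  mug      57
5  mug      85
3  mug      98
add column refund_plus_10 = t['refund'] + 10:
  item  refund  refund_plus_10
4  mug      57              67
5  mug      85              95
3  mug      98             108
take 2 rows with largest refund_plus_10:
  item  refund  refund_plus_10
3  mug      98             108
5  mug      85              95
So max() = 108.

108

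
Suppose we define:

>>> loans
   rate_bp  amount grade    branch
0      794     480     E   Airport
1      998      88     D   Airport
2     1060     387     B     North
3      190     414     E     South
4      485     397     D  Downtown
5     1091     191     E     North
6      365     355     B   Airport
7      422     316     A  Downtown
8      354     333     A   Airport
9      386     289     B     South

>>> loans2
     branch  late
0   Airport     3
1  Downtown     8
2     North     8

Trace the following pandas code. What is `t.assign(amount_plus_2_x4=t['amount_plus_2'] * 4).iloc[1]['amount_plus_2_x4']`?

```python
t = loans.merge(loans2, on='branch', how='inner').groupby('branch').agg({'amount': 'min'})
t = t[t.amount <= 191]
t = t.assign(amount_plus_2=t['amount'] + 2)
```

merge on 'branch' (how='inner') → 8 rows:
   rate_bp  amount grade    branch  late
0      794     480     E   Airport     3
1      998      88     D   Airport     3
2     1060     387     B     North     8
3      485     397     D  Downtown     8
4     1091     191     E     North     8
5      365     355     B   Airport     3
6      422     316     A  Downtown     8
7      354     333     A   Airport     3
group by branch, min of amount:
          amount
branch          
Airport       88
Downtown     316
North        191
filter rows where amount <= 191:
         amount
branch         
Airport      88
North       191
add column amount_plus_2 = t['amount'] + 2:
         amount  amount_plus_2
branch                        
Airport      88             90
North       191            193
add column amount_plus_2_x4 = t['amount_plus_2'] * 4:
         amount  amount_plus_2  amount_plus_2_x4
branch                                          
Airport      88             90               360
North       191            193               772
The value at position 1, column 'amount_plus_2_x4' is 772.

772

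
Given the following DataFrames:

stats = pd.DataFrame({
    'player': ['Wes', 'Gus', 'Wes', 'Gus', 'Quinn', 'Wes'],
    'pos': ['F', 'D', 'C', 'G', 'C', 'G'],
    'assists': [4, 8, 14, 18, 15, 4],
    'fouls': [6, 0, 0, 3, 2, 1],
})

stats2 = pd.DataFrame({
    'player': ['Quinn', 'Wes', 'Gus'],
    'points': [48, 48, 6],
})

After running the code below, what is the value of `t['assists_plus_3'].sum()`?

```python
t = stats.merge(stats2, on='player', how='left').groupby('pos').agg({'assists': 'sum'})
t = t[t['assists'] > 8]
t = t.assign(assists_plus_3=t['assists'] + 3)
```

57

merge on 'player' (how='left') → 6 rows:
  player pos  assists  fouls  points
0    Wes   F        4      6      48
1    Gus   D        8      0       6
2    Wes   C       14      0      48
3    Gus   G       18      3       6
4  Quinn   C       15      2      48
5    Wes   G        4      1      48
group by pos, sum of assists:
     assists
pos         
C         29
D          8
F          4
G         22
filter rows where assists > 8:
     assists
pos         
C         29
G         22
add column assists_plus_3 = t['assists'] + 3:
     assists  assists_plus_3
pos                         
C         29              32
G         22              25
sum of column 'assists_plus_3' → 57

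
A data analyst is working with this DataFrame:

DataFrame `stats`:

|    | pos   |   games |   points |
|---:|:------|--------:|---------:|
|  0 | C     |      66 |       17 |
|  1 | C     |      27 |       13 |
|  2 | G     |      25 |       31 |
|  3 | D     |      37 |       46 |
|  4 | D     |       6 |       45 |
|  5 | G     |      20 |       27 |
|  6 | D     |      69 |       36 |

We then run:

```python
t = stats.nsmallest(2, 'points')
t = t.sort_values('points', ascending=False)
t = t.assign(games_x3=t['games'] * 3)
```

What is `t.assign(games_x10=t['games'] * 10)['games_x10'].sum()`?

930

take 2 rows with smallest points:
  pos  games  points
1   C     27      13
0   C     66      17
sort by points descending:
  pos  games  points
0   C     66      17
1   C     27      13
add column games_x3 = t['games'] * 3:
  pos  games  points  games_x3
0   C     66      17       198
1   C     27      13        81
add column games_x10 = t['games'] * 10:
  pos  games  points  games_x3  games_x10
0   C     66      17       198        660
1   C     27      13        81        270
The sum of column 'games_x10' is 930.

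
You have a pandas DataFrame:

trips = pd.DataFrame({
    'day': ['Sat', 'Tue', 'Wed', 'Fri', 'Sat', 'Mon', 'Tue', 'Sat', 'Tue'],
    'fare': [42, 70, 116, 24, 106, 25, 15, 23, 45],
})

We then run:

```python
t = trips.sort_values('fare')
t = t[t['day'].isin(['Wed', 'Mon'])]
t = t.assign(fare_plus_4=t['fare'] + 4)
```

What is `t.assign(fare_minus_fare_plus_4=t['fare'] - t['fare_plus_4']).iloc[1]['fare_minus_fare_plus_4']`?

-4

sort by fare:
   day  fare
6  Tue    15
7  Sat    23
3  Fri    24
5  Mon    25
0  Sat    42
8  Tue    45
1  Tue    70
4  Sat   106
2  Wed   116
filter rows where day in ['Wed', 'Mon']:
   day  fare
5  Mon    25
2  Wed   116
add column fare_plus_4 = t['fare'] + 4:
   day  fare  fare_plus_4
5  Mon    25           29
2  Wed   116          120
add column fare_minus_fare_plus_4 = t['fare'] - t['fare_plus_4']:
   day  fare  fare_plus_4  fare_minus_fare_plus_4
5  Mon    25           29                      -4
2  Wed   116          120                      -4
Reading off the value at position 1, column 'fare_minus_fare_plus_4', we get -4.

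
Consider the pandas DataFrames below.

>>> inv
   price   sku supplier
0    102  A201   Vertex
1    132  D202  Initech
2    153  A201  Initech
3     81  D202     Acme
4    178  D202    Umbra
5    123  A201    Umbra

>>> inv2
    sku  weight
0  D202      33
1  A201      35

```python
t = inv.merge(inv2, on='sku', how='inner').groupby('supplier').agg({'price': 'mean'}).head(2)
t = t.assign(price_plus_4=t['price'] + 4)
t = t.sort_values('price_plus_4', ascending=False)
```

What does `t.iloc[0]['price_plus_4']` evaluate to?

146.5

merge on 'sku' (how='inner') → 6 rows:
   price   sku supplier  weight
0    102  A201   Vertex      35
1    132  D202  Initech      33
2    153  A201  Initech      35
3     81  D202     Acme      33
4    178  D202    Umbra      33
5    123  A201    Umbra      35
group by supplier, mean of price:
          price
supplier       
Acme       81.0
Initech   142.5
Umbra     150.5
Vertex    102.0
take first 2 rows:
          price
supplier       
Acme       81.0
Initech   142.5
add column price_plus_4 = t['price'] + 4:
          price  price_plus_4
supplier                     
Acme       81.0          85.0
Initech   142.5         146.5
sort by price_plus_4 descending:
          price  price_plus_4
supplier                     
Initech   142.5         146.5
Acme       81.0          85.0
So iloc[0]['price_plus_4'] = 146.5.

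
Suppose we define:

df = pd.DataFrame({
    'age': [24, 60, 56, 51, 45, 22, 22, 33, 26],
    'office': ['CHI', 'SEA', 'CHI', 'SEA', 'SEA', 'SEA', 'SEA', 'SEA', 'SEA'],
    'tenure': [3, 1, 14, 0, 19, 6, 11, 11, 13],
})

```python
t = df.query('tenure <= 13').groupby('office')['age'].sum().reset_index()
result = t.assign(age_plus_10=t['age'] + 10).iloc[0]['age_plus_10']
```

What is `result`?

filter rows where tenure <= 13:
   age office  tenure
0   24    CHI       3
1   60    SEA       1
3   51    SEA       0
5   22    SEA       6
6   22    SEA      11
7   33    SEA      11
8   26    SEA      13
group by office, sum of age:
office
CHI     24
SEA    214
Name: age, dtype: int64
reset_index():
  office  age
0    CHI   24
1    SEA  214
add column age_plus_10 = t['age'] + 10:
  office  age  age_plus_10
0    CHI   24           34
1    SEA  214          224

34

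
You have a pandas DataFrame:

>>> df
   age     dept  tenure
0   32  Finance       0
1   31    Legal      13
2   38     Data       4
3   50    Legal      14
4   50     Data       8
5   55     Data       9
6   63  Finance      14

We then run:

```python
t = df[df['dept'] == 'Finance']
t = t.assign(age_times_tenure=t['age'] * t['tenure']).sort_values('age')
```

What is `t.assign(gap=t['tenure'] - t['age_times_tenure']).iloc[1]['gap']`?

filter rows where dept == 'Finance':
   age     dept  tenure
0   32  Finance       0
6   63  Finance      14
add column age_times_tenure = t['age'] * t['tenure']:
   age     dept  tenure  age_times_tenure
0   32  Finance       0                 0
6   63  Finance      14               882
sort by age:
   age     dept  tenure  age_times_tenure
0   32  Finance       0                 0
6   63  Finance      14               882
add column gap = t['tenure'] - t['age_times_tenure']:
   age     dept  tenure  age_times_tenure  gap
0   32  Finance       0                 0    0
6   63  Finance      14               882 -868
Then the value at position 1, column 'gap': -868

-868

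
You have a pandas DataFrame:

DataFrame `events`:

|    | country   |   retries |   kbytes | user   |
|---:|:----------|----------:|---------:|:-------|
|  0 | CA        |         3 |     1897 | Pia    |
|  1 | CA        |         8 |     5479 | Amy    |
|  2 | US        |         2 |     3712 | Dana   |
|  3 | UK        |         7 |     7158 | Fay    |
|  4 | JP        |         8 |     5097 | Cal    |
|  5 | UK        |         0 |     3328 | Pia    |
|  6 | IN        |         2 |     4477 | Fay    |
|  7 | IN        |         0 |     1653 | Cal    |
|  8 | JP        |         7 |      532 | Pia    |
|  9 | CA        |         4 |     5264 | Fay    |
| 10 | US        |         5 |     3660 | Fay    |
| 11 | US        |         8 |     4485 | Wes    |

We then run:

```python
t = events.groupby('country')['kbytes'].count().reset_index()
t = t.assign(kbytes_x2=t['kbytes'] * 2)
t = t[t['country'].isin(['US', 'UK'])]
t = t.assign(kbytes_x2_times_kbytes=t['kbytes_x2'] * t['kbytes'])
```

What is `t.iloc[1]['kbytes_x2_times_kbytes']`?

18

group by country, count of kbytes:
country
CA    3
IN    2
JP    2
UK    2
US    3
Name: kbytes, dtype: int64
reset_index():
  country  kbytes
0      CA       3
1      IN       2
2      JP       2
3      UK       2
4      US       3
add column kbytes_x2 = t['kbytes'] * 2:
  country  kbytes  kbytes_x2
0      CA       3          6
1      IN       2          4
2      JP       2          4
3      UK       2          4
4      US       3          6
filter rows where country in ['US', 'UK']:
  country  kbytes  kbytes_x2
3      UK       2          4
4      US       3          6
add column kbytes_x2_times_kbytes = t['kbytes_x2'] * t['kbytes']:
  country  kbytes  kbytes_x2  kbytes_x2_times_kbytes
3      UK       2          4                       8
4      US       3          6                      18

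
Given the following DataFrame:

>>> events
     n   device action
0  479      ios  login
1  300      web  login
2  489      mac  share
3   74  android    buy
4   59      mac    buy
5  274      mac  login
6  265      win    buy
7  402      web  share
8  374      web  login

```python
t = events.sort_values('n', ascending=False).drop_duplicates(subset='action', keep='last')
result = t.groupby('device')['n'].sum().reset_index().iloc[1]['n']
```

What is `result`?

sort by n descending:
     n   device action
2  489      mac  share
0  479      ios  login
7  402      web  share
8  374      web  login
1  300      web  login
5  274      mac  login
6  265      win    buy
3   74  android    buy
4   59      mac    buy
drop duplicate action (keep=last):
     n device action
7  402    web  share
5  274    mac  login
4   59    mac    buy
group by device, sum of n:
device
mac    333
web    402
Name: n, dtype: int64
reset_index():
  device    n
0    mac  333
1    web  402
Reading off the value at position 1, column 'n', we get 402.

402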